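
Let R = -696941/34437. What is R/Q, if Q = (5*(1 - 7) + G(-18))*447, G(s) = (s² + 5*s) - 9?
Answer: -696941/3001701105 ≈ -0.00023218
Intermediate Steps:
R = -696941/34437 (R = -696941*1/34437 = -696941/34437 ≈ -20.238)
G(s) = -9 + s² + 5*s
Q = 87165 (Q = (5*(1 - 7) + (-9 + (-18)² + 5*(-18)))*447 = (5*(-6) + (-9 + 324 - 90))*447 = (-30 + 225)*447 = 195*447 = 87165)
R/Q = -696941/34437/87165 = -696941/34437*1/87165 = -696941/3001701105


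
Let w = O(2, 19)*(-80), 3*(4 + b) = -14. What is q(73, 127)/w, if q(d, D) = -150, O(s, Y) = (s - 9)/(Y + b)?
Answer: -155/56 ≈ -2.7679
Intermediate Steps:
b = -26/3 (b = -4 + (⅓)*(-14) = -4 - 14/3 = -26/3 ≈ -8.6667)
O(s, Y) = (-9 + s)/(-26/3 + Y) (O(s, Y) = (s - 9)/(Y - 26/3) = (-9 + s)/(-26/3 + Y))
w = 1680/31 (w = (3*(-9 + 2)/(-26 + 3*19))*(-80) = (3*(-7)/(-26 + 57))*(-80) = (3*(-7)/31)*(-80) = (3*(1/31)*(-7))*(-80) = -21/31*(-80) = 1680/31 ≈ 54.194)
q(73, 127)/w = -150/1680/31 = -150*31/1680 = -155/56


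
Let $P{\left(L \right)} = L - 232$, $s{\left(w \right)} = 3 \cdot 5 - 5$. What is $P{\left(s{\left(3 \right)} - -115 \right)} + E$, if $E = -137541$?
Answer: $-137648$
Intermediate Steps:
$s{\left(w \right)} = 10$ ($s{\left(w \right)} = 15 - 5 = 10$)
$P{\left(L \right)} = -232 + L$ ($P{\left(L \right)} = L - 232 = -232 + L$)
$P{\left(s{\left(3 \right)} - -115 \right)} + E = \left(-232 + \left(10 - -115\right)\right) - 137541 = \left(-232 + \left(10 + 115\right)\right) - 137541 = \left(-232 + 125\right) - 137541 = -107 - 137541 = -137648$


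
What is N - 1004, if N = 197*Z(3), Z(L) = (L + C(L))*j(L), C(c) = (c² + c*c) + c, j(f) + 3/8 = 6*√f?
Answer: -2777 + 28368*√3 ≈ 46358.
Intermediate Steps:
j(f) = -3/8 + 6*√f
C(c) = c + 2*c² (C(c) = (c² + c²) + c = 2*c² + c = c + 2*c²)
Z(L) = (-3/8 + 6*√L)*(L + L*(1 + 2*L)) (Z(L) = (L + L*(1 + 2*L))*(-3/8 + 6*√L) = (-3/8 + 6*√L)*(L + L*(1 + 2*L)))
N = -1773 + 28368*√3 (N = 197*((¾)*3*(1 + 3)*(-1 + 16*√3)) = 197*((¾)*3*4*(-1 + 16*√3)) = 197*(-9 + 144*√3) = -1773 + 28368*√3 ≈ 47362.)
N - 1004 = (-1773 + 28368*√3) - 1004 = -2777 + 28368*√3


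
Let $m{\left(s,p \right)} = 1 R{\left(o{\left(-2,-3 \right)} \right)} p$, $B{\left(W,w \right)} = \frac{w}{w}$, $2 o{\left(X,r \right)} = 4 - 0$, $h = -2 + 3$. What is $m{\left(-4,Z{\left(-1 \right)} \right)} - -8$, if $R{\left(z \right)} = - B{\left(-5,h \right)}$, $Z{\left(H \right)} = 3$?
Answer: $5$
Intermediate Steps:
$h = 1$
$o{\left(X,r \right)} = 2$ ($o{\left(X,r \right)} = \frac{4 - 0}{2} = \frac{4 + 0}{2} = \frac{1}{2} \cdot 4 = 2$)
$B{\left(W,w \right)} = 1$
$R{\left(z \right)} = -1$ ($R{\left(z \right)} = \left(-1\right) 1 = -1$)
$m{\left(s,p \right)} = - p$ ($m{\left(s,p \right)} = 1 \left(-1\right) p = - p$)
$m{\left(-4,Z{\left(-1 \right)} \right)} - -8 = \left(-1\right) 3 - -8 = -3 + 8 = 5$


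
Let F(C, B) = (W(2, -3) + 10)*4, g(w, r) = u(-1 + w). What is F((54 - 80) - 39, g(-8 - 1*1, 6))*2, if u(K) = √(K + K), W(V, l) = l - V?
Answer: 40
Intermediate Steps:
u(K) = √2*√K (u(K) = √(2*K) = √2*√K)
g(w, r) = √2*√(-1 + w)
F(C, B) = 20 (F(C, B) = ((-3 - 1*2) + 10)*4 = ((-3 - 2) + 10)*4 = (-5 + 10)*4 = 5*4 = 20)
F((54 - 80) - 39, g(-8 - 1*1, 6))*2 = 20*2 = 40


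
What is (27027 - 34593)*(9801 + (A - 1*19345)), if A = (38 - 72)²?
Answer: 63463608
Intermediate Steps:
A = 1156 (A = (-34)² = 1156)
(27027 - 34593)*(9801 + (A - 1*19345)) = (27027 - 34593)*(9801 + (1156 - 1*19345)) = -7566*(9801 + (1156 - 19345)) = -7566*(9801 - 18189) = -7566*(-8388) = 63463608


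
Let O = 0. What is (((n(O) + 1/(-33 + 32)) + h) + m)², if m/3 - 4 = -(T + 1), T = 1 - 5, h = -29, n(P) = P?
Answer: 81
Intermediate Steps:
T = -4
m = 21 (m = 12 + 3*(-(-4 + 1)) = 12 + 3*(-1*(-3)) = 12 + 3*3 = 12 + 9 = 21)
(((n(O) + 1/(-33 + 32)) + h) + m)² = (((0 + 1/(-33 + 32)) - 29) + 21)² = (((0 + 1/(-1)) - 29) + 21)² = (((0 - 1) - 29) + 21)² = ((-1 - 29) + 21)² = (-30 + 21)² = (-9)² = 81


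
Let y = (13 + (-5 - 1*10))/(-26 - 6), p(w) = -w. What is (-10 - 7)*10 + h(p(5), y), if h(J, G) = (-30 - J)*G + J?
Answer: -2825/16 ≈ -176.56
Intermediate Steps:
y = 1/16 (y = (13 + (-5 - 10))/(-32) = (13 - 15)*(-1/32) = -2*(-1/32) = 1/16 ≈ 0.062500)
h(J, G) = J + G*(-30 - J) (h(J, G) = G*(-30 - J) + J = J + G*(-30 - J))
(-10 - 7)*10 + h(p(5), y) = (-10 - 7)*10 + (-1*5 - 30*1/16 - 1*1/16*(-1*5)) = -17*10 + (-5 - 15/8 - 1*1/16*(-5)) = -170 + (-5 - 15/8 + 5/16) = -170 - 105/16 = -2825/16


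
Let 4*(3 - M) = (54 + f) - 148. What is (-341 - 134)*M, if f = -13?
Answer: -56525/4 ≈ -14131.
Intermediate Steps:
M = 119/4 (M = 3 - ((54 - 13) - 148)/4 = 3 - (41 - 148)/4 = 3 - 1/4*(-107) = 3 + 107/4 = 119/4 ≈ 29.750)
(-341 - 134)*M = (-341 - 134)*(119/4) = -475*119/4 = -56525/4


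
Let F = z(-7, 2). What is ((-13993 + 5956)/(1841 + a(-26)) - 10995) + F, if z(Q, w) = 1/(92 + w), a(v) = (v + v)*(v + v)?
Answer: -522016087/47470 ≈ -10997.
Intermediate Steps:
a(v) = 4*v² (a(v) = (2*v)*(2*v) = 4*v²)
F = 1/94 (F = 1/(92 + 2) = 1/94 ≈ 0.010638)
((-13993 + 5956)/(1841 + a(-26)) - 10995) + F = ((-13993 + 5956)/(1841 + 4*(-26)²) - 10995) + 1/94 = (-8037/(1841 + 4*676) - 10995) + 1/94 = (-8037/(1841 + 2704) - 10995) + 1/94 = (-8037/4545 - 10995) + 1/94 = (-8037*1/4545 - 10995) + 1/94 = (-893/505 - 10995) + 1/94 = -5553368/505 + 1/94 = -522016087/47470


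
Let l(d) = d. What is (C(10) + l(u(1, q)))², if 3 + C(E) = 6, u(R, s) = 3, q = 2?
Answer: 36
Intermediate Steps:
C(E) = 3 (C(E) = -3 + 6 = 3)
(C(10) + l(u(1, q)))² = (3 + 3)² = 6² = 36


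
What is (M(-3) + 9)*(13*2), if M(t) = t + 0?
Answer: 156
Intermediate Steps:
M(t) = t
(M(-3) + 9)*(13*2) = (-3 + 9)*(13*2) = 6*26 = 156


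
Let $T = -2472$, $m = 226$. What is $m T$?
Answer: $-558672$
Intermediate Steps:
$m T = 226 \left(-2472\right) = -558672$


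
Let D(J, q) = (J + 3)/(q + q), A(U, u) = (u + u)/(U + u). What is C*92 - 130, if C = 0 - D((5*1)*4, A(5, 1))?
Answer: -3304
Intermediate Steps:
A(U, u) = 2*u/(U + u) (A(U, u) = (2*u)/(U + u) = 2*u/(U + u))
D(J, q) = (3 + J)/(2*q) (D(J, q) = (3 + J)/((2*q)) = (3 + J)*(1/(2*q)) = (3 + J)/(2*q))
C = -69/2 (C = 0 - (3 + (5*1)*4)/(2*(2*1/(5 + 1))) = 0 - (3 + 5*4)/(2*(2*1/6)) = 0 - (3 + 20)/(2*(2*1*(1/6))) = 0 - 23/(2*1/3) = 0 - 3*23/2 = 0 - 1*69/2 = 0 - 69/2 = -69/2 ≈ -34.500)
C*92 - 130 = -69/2*92 - 130 = -3174 - 130 = -3304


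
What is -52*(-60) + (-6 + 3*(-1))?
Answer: 3111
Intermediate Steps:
-52*(-60) + (-6 + 3*(-1)) = 3120 + (-6 - 3) = 3120 - 9 = 3111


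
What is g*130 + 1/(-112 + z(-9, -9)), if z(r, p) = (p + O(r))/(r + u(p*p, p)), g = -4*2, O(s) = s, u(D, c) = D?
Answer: -466964/449 ≈ -1040.0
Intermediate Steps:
g = -8
z(r, p) = (p + r)/(r + p**2) (z(r, p) = (p + r)/(r + p*p) = (p + r)/(r + p**2))
g*130 + 1/(-112 + z(-9, -9)) = -8*130 + 1/(-112 + (-9 - 9)/(-9 + (-9)**2)) = -1040 + 1/(-112 - 18/(-9 + 81)) = -1040 + 1/(-112 - 18/72) = -1040 + 1/(-112 + (1/72)*(-18)) = -1040 + 1/(-112 - 1/4) = -1040 + 1/(-449/4) = -1040 - 4/449 = -466964/449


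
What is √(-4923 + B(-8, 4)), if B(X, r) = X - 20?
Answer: I*√4951 ≈ 70.363*I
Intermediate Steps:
B(X, r) = -20 + X
√(-4923 + B(-8, 4)) = √(-4923 + (-20 - 8)) = √(-4923 - 28) = √(-4951) = I*√4951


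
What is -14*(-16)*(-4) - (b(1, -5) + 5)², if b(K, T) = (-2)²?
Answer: -977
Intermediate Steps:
b(K, T) = 4
-14*(-16)*(-4) - (b(1, -5) + 5)² = -14*(-16)*(-4) - (4 + 5)² = 224*(-4) - 1*9² = -896 - 1*81 = -896 - 81 = -977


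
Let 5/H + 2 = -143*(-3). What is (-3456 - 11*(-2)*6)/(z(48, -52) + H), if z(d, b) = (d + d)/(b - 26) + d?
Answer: -18451524/259681 ≈ -71.055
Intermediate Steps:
z(d, b) = d + 2*d/(-26 + b) (z(d, b) = (2*d)/(-26 + b) + d = 2*d/(-26 + b) + d = d + 2*d/(-26 + b))
H = 5/427 (H = 5/(-2 - 143*(-3)) = 5/(-2 + 429) = 5/427 ≈ 0.011710)
(-3456 - 11*(-2)*6)/(z(48, -52) + H) = (-3456 - 11*(-2)*6)/(48*(-24 - 52)/(-26 - 52) + 5/427) = (-3456 + 22*6)/(48*(-76)/(-78) + 5/427) = (-3456 + 132)/(48*(-1/78)*(-76) + 5/427) = -3324/(608/13 + 5/427) = -3324/259681/5551 = -3324*5551/259681 = -18451524/259681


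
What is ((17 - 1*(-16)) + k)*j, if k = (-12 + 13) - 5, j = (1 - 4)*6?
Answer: -522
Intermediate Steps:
j = -18 (j = -3*6 = -18)
k = -4 (k = 1 - 5 = -4)
((17 - 1*(-16)) + k)*j = ((17 - 1*(-16)) - 4)*(-18) = ((17 + 16) - 4)*(-18) = (33 - 4)*(-18) = 29*(-18) = -522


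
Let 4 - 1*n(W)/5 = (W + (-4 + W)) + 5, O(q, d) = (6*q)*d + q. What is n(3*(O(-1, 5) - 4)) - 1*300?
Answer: 765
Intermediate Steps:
O(q, d) = q + 6*d*q (O(q, d) = 6*d*q + q = q + 6*d*q)
n(W) = 15 - 10*W (n(W) = 20 - 5*((W + (-4 + W)) + 5) = 20 - 5*((-4 + 2*W) + 5) = 20 - 5*(1 + 2*W) = 20 + (-5 - 10*W) = 15 - 10*W)
n(3*(O(-1, 5) - 4)) - 1*300 = (15 - 30*(-(1 + 6*5) - 4)) - 1*300 = (15 - 30*(-(1 + 30) - 4)) - 300 = (15 - 30*(-1*31 - 4)) - 300 = (15 - 30*(-31 - 4)) - 300 = (15 - 30*(-35)) - 300 = (15 - 10*(-105)) - 300 = (15 + 1050) - 300 = 1065 - 300 = 765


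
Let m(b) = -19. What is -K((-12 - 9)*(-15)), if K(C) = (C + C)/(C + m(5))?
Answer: -315/148 ≈ -2.1284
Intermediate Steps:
K(C) = 2*C/(-19 + C) (K(C) = (C + C)/(C - 19) = (2*C)/(-19 + C) = 2*C/(-19 + C))
-K((-12 - 9)*(-15)) = -2*(-12 - 9)*(-15)/(-19 + (-12 - 9)*(-15)) = -2*(-21*(-15))/(-19 - 21*(-15)) = -2*315/(-19 + 315) = -2*315/296 = -1*315/148 = -315/148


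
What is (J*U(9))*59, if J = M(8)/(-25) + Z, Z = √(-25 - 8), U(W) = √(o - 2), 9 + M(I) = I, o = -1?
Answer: -177*√11 + 59*I*√3/25 ≈ -587.04 + 4.0876*I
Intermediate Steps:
M(I) = -9 + I
U(W) = I*√3 (U(W) = √(-1 - 2) = √(-3) = I*√3)
Z = I*√33 (Z = √(-33) = I*√33 ≈ 5.7446*I)
J = 1/25 + I*√33 (J = (-9 + 8)/(-25) + I*√33 = -1*(-1/25) + I*√33 = 1/25 + I*√33 ≈ 0.04 + 5.7446*I)
(J*U(9))*59 = ((1/25 + I*√33)*(I*√3))*59 = (I*√3*(1/25 + I*√33))*59 = 59*I*√3*(1/25 + I*√33)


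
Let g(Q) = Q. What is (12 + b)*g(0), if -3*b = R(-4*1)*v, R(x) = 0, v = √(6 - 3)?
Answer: 0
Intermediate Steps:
v = √3 ≈ 1.7320
b = 0 (b = -0*√3 = -⅓*0 = 0)
(12 + b)*g(0) = (12 + 0)*0 = 12*0 = 0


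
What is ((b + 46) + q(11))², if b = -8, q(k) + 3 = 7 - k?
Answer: 961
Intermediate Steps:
q(k) = 4 - k (q(k) = -3 + (7 - k) = 4 - k)
((b + 46) + q(11))² = ((-8 + 46) + (4 - 1*11))² = (38 + (4 - 11))² = (38 - 7)² = 31² = 961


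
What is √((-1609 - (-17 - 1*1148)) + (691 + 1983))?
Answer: √2230 ≈ 47.223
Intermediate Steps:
√((-1609 - (-17 - 1*1148)) + (691 + 1983)) = √((-1609 - (-17 - 1148)) + 2674) = √((-1609 - 1*(-1165)) + 2674) = √((-1609 + 1165) + 2674) = √(-444 + 2674) = √2230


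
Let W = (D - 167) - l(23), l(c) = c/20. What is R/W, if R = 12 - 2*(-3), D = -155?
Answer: -360/6463 ≈ -0.055702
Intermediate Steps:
l(c) = c/20 (l(c) = c*(1/20) = c/20)
W = -6463/20 (W = (-155 - 167) - 23/20 = -322 - 1*23/20 = -322 - 23/20 = -6463/20 ≈ -323.15)
R = 18 (R = 12 + 6 = 18)
R/W = 18/(-6463/20) = 18*(-20/6463) = -360/6463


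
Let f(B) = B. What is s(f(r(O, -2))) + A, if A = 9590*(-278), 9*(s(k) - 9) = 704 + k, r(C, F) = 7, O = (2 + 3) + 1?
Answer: -2665932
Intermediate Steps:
O = 6 (O = 5 + 1 = 6)
s(k) = 785/9 + k/9 (s(k) = 9 + (704 + k)/9 = 9 + (704/9 + k/9) = 785/9 + k/9)
A = -2666020
s(f(r(O, -2))) + A = (785/9 + (⅑)*7) - 2666020 = (785/9 + 7/9) - 2666020 = 88 - 2666020 = -2665932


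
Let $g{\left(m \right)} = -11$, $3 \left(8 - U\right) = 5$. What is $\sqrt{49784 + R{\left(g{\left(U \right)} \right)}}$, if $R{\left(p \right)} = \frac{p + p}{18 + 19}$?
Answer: $\frac{\sqrt{68153482}}{37} \approx 223.12$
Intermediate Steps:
$U = \frac{19}{3}$ ($U = 8 - \frac{5}{3} = \frac{19}{3} \approx 6.3333$)
$R{\left(p \right)} = \frac{2 p}{37}$
$\sqrt{49784 + R{\left(g{\left(U \right)} \right)}} = \sqrt{49784 + \frac{2}{37} \left(-11\right)} = \sqrt{49784 - \frac{22}{37}} = \sqrt{\frac{1841986}{37}} = \frac{\sqrt{68153482}}{37}$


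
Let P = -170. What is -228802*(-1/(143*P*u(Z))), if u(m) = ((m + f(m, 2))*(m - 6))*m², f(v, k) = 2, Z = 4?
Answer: 114401/2333760 ≈ 0.049020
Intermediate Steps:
u(m) = m²*(-6 + m)*(2 + m) (u(m) = ((m + 2)*(m - 6))*m² = ((2 + m)*(-6 + m))*m² = ((-6 + m)*(2 + m))*m² = m²*(-6 + m)*(2 + m))
-228802*(-1/(143*P*u(Z))) = -228802*1/(388960*(-12 + 4² - 4*4)) = -228802*1/(388960*(-12 + 16 - 16)) = -228802/(-2288*(-12)*(-170)) = -228802/(-143*(-192)*(-170)) = -228802/(27456*(-170)) = -228802/(-4667520) = -228802*(-1/4667520) = 114401/2333760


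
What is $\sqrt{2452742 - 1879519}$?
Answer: $\sqrt{573223} \approx 757.12$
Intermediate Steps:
$\sqrt{2452742 - 1879519} = \sqrt{573223}$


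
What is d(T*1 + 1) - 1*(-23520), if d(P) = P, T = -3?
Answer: 23518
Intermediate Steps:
d(T*1 + 1) - 1*(-23520) = (-3*1 + 1) - 1*(-23520) = (-3 + 1) + 23520 = -2 + 23520 = 23518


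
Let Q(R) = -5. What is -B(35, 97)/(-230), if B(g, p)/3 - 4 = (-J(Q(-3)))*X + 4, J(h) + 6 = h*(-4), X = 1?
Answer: -9/115 ≈ -0.078261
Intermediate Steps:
J(h) = -6 - 4*h (J(h) = -6 + h*(-4) = -6 - 4*h)
B(g, p) = -18 (B(g, p) = 12 + 3*(-(-6 - 4*(-5))*1 + 4) = 12 + 3*(-(-6 + 20)*1 + 4) = 12 + 3*(-1*14*1 + 4) = 12 + 3*(-14*1 + 4) = 12 + 3*(-14 + 4) = 12 + 3*(-10) = 12 - 30 = -18)
-B(35, 97)/(-230) = -1*(-18)/(-230) = 18*(-1/230) = -9/115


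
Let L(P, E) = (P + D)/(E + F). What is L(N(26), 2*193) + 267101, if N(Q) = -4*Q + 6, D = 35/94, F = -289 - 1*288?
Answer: 4795540531/17954 ≈ 2.6710e+5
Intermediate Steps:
F = -577 (F = -289 - 288 = -577)
D = 35/94 (D = 35*(1/94) = 35/94 ≈ 0.37234)
N(Q) = 6 - 4*Q
L(P, E) = (35/94 + P)/(-577 + E) (L(P, E) = (P + 35/94)/(E - 577) = (35/94 + P)/(-577 + E))
L(N(26), 2*193) + 267101 = (35/94 + (6 - 4*26))/(-577 + 2*193) + 267101 = (35/94 + (6 - 104))/(-577 + 386) + 267101 = (35/94 - 98)/(-191) + 267101 = -1/191*(-9177/94) + 267101 = 9177/17954 + 267101 = 4795540531/17954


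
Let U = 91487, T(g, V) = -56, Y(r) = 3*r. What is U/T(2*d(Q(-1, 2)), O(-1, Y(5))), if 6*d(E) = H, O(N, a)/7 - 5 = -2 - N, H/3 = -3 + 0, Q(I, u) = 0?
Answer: -91487/56 ≈ -1633.7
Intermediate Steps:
H = -9 (H = 3*(-3 + 0) = 3*(-3) = -9)
O(N, a) = 21 - 7*N (O(N, a) = 35 + 7*(-2 - N) = 35 + (-14 - 7*N) = 21 - 7*N)
d(E) = -3/2 (d(E) = (⅙)*(-9) = -3/2)
U/T(2*d(Q(-1, 2)), O(-1, Y(5))) = 91487/(-56) = 91487*(-1/56) = -91487/56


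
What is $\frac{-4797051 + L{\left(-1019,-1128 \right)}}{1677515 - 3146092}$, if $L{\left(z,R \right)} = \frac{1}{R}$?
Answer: $\frac{5411073529}{1656554856} \approx 3.2665$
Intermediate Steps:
$\frac{-4797051 + L{\left(-1019,-1128 \right)}}{1677515 - 3146092} = \frac{-4797051 + \frac{1}{-1128}}{1677515 - 3146092} = \frac{-4797051 - \frac{1}{1128}}{-1468577} = \left(- \frac{5411073529}{1128}\right) \left(- \frac{1}{1468577}\right) = \frac{5411073529}{1656554856}$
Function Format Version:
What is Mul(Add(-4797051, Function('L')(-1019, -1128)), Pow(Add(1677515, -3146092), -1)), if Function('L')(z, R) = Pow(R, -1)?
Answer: Rational(5411073529, 1656554856) ≈ 3.2665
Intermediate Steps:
Mul(Add(-4797051, Function('L')(-1019, -1128)), Pow(Add(1677515, -3146092), -1)) = Mul(Add(-4797051, Pow(-1128, -1)), Pow(Add(1677515, -3146092), -1)) = Mul(Add(-4797051, Rational(-1, 1128)), Pow(-1468577, -1)) = Mul(Rational(-5411073529, 1128), Rational(-1, 1468577)) = Rational(5411073529, 1656554856)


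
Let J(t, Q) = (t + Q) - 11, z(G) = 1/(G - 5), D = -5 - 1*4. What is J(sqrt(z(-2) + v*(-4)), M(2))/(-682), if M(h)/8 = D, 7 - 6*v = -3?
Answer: 83/682 - I*sqrt(3003)/14322 ≈ 0.1217 - 0.0038263*I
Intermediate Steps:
D = -9 (D = -5 - 4 = -9)
z(G) = 1/(-5 + G)
v = 5/3 (v = 7/6 - 1/6*(-3) = 7/6 + 1/2 = 5/3 ≈ 1.6667)
M(h) = -72 (M(h) = 8*(-9) = -72)
J(t, Q) = -11 + Q + t (J(t, Q) = (Q + t) - 11 = -11 + Q + t)
J(sqrt(z(-2) + v*(-4)), M(2))/(-682) = (-11 - 72 + sqrt(1/(-5 - 2) + (5/3)*(-4)))/(-682) = (-11 - 72 + sqrt(1/(-7) - 20/3))*(-1/682) = (-11 - 72 + sqrt(-1/7 - 20/3))*(-1/682) = (-11 - 72 + sqrt(-143/21))*(-1/682) = (-11 - 72 + I*sqrt(3003)/21)*(-1/682) = (-83 + I*sqrt(3003)/21)*(-1/682) = 83/682 - I*sqrt(3003)/14322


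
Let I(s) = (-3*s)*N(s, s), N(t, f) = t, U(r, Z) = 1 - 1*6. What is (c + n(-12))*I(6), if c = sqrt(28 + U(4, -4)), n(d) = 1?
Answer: -108 - 108*sqrt(23) ≈ -625.95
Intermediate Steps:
U(r, Z) = -5 (U(r, Z) = 1 - 6 = -5)
I(s) = -3*s**2 (I(s) = (-3*s)*s = -3*s**2)
c = sqrt(23) (c = sqrt(28 - 5) = sqrt(23) ≈ 4.7958)
(c + n(-12))*I(6) = (sqrt(23) + 1)*(-3*6**2) = (1 + sqrt(23))*(-3*36) = (1 + sqrt(23))*(-108) = -108 - 108*sqrt(23)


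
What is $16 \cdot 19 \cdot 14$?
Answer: $4256$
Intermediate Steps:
$16 \cdot 19 \cdot 14 = 304 \cdot 14 = 4256$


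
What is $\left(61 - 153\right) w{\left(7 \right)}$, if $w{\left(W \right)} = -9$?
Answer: $828$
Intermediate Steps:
$\left(61 - 153\right) w{\left(7 \right)} = \left(61 - 153\right) \left(-9\right) = \left(-92\right) \left(-9\right) = 828$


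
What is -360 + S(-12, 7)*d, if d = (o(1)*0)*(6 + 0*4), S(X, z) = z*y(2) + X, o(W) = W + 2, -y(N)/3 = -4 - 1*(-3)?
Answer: -360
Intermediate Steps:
y(N) = 3 (y(N) = -3*(-4 - 1*(-3)) = -3*(-4 + 3) = -3*(-1) = 3)
o(W) = 2 + W
S(X, z) = X + 3*z (S(X, z) = z*3 + X = 3*z + X = X + 3*z)
d = 0 (d = ((2 + 1)*0)*(6 + 0*4) = (3*0)*(6 + 0) = 0*6 = 0)
-360 + S(-12, 7)*d = -360 + (-12 + 3*7)*0 = -360 + (-12 + 21)*0 = -360 + 9*0 = -360 + 0 = -360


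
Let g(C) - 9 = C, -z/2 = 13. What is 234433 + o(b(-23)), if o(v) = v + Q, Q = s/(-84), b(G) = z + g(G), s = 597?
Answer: 6562805/28 ≈ 2.3439e+5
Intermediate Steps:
z = -26 (z = -2*13 = -26)
g(C) = 9 + C
b(G) = -17 + G (b(G) = -26 + (9 + G) = -17 + G)
Q = -199/28 (Q = 597/(-84) = 597*(-1/84) = -199/28 ≈ -7.1071)
o(v) = -199/28 + v (o(v) = v - 199/28 = -199/28 + v)
234433 + o(b(-23)) = 234433 + (-199/28 + (-17 - 23)) = 234433 + (-199/28 - 40) = 234433 - 1319/28 = 6562805/28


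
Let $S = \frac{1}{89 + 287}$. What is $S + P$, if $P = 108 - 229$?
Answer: $- \frac{45495}{376} \approx -121.0$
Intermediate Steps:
$P = -121$
$S = \frac{1}{376} \approx 0.0026596$
$S + P = \frac{1}{376} - 121 = - \frac{45495}{376}$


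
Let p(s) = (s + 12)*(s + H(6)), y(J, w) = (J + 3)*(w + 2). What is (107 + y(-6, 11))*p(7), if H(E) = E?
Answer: 16796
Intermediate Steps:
y(J, w) = (2 + w)*(3 + J) (y(J, w) = (3 + J)*(2 + w) = (2 + w)*(3 + J))
p(s) = (6 + s)*(12 + s) (p(s) = (s + 12)*(s + 6) = (12 + s)*(6 + s) = (6 + s)*(12 + s))
(107 + y(-6, 11))*p(7) = (107 + (6 + 2*(-6) + 3*11 - 6*11))*(72 + 7² + 18*7) = (107 + (6 - 12 + 33 - 66))*(72 + 49 + 126) = (107 - 39)*247 = 68*247 = 16796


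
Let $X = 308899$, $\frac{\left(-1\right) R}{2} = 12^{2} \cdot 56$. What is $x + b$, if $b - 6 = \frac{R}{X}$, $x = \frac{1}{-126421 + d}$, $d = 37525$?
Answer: $\frac{163325289437}{27459885504} \approx 5.9478$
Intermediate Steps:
$R = -16128$ ($R = - 2 \cdot 12^{2} \cdot 56 = - 2 \cdot 144 \cdot 56 = \left(-2\right) 8064 = -16128$)
$x = - \frac{1}{88896}$ ($x = \frac{1}{-126421 + 37525} = \frac{1}{-88896} = - \frac{1}{88896} \approx -1.1249 \cdot 10^{-5}$)
$b = \frac{1837266}{308899}$ ($b = 6 - \frac{16128}{308899} = \frac{1837266}{308899} \approx 5.9478$)
$x + b = - \frac{1}{88896} + \frac{1837266}{308899} = \frac{163325289437}{27459885504}$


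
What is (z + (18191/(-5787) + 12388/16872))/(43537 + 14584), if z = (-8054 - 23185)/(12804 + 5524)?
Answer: -16143426389/228088484992872 ≈ -7.0777e-5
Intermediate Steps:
z = -31239/18328 ≈ -1.7044
(z + (18191/(-5787) + 12388/16872))/(43537 + 14584) = (-31239/18328 + (18191/(-5787) + 12388/16872))/(43537 + 14584) = (-31239/18328 + (18191*(-1/5787) + 12388*(1/16872)))/58121 = (-31239/18328 + (-18191/5787 + 163/222))*(1/58121) = (-31239/18328 - 1031707/428238)*(1/58121) = -16143426389/3924373032*1/58121 = -16143426389/228088484992872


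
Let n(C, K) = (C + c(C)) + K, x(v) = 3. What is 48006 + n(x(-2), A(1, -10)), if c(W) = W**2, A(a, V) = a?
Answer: 48019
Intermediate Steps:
n(C, K) = C + K + C**2 (n(C, K) = (C + C**2) + K = C + K + C**2)
48006 + n(x(-2), A(1, -10)) = 48006 + (3 + 1 + 3**2) = 48006 + (3 + 1 + 9) = 48006 + 13 = 48019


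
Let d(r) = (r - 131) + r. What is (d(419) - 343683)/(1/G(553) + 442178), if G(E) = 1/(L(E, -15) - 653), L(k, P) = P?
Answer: -171488/220755 ≈ -0.77682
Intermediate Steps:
d(r) = -131 + 2*r (d(r) = (-131 + r) + r = -131 + 2*r)
G(E) = -1/668 (G(E) = 1/(-15 - 653) = 1/(-668) = -1/668)
(d(419) - 343683)/(1/G(553) + 442178) = ((-131 + 2*419) - 343683)/(1/(-1/668) + 442178) = ((-131 + 838) - 343683)/(-668 + 442178) = (707 - 343683)/441510 = -342976*1/441510 = -171488/220755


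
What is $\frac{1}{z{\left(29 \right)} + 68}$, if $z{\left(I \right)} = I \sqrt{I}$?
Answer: $- \frac{68}{19765} + \frac{29 \sqrt{29}}{19765} \approx 0.0044609$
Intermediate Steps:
$z{\left(I \right)} = I^{\frac{3}{2}}$
$\frac{1}{z{\left(29 \right)} + 68} = \frac{1}{29^{\frac{3}{2}} + 68} = \frac{1}{29 \sqrt{29} + 68} = \frac{1}{68 + 29 \sqrt{29}}$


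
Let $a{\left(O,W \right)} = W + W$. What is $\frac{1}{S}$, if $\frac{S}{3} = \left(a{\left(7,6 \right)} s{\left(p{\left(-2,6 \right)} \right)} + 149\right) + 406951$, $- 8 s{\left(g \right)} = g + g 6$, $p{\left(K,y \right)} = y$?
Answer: $\frac{1}{1221111} \approx 8.1893 \cdot 10^{-7}$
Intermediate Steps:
$a{\left(O,W \right)} = 2 W$
$s{\left(g \right)} = - \frac{7 g}{8}$ ($s{\left(g \right)} = - \frac{g + g 6}{8} = - \frac{g + 6 g}{8} = - \frac{7 g}{8}$)
$S = 1221111$ ($S = 3 \left(\left(2 \cdot 6 \left(\left(- \frac{7}{8}\right) 6\right) + 149\right) + 406951\right) = 3 \left(\left(12 \left(- \frac{21}{4}\right) + 149\right) + 406951\right) = 3 \left(\left(-63 + 149\right) + 406951\right) = 3 \left(86 + 406951\right) = 3 \cdot 407037 = 1221111$)
$\frac{1}{S} = \frac{1}{1221111}$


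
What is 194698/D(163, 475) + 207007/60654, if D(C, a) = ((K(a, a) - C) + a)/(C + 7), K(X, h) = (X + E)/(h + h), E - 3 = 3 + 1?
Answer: 953624637055087/9003540414 ≈ 1.0592e+5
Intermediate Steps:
E = 7 (E = 3 + (3 + 1) = 3 + 4 = 7)
K(X, h) = (7 + X)/(2*h) (K(X, h) = (X + 7)/(h + h) = (7 + X)/((2*h)) = (7 + X)*(1/(2*h)) = (7 + X)/(2*h))
D(C, a) = (a - C + (7 + a)/(2*a))/(7 + C) (D(C, a) = (((7 + a)/(2*a) - C) + a)/(C + 7) = ((-C + (7 + a)/(2*a)) + a)/(7 + C) = (a - C + (7 + a)/(2*a))/(7 + C))
194698/D(163, 475) + 207007/60654 = 194698/(((½)*(7 + 475 + 2*475*(475 - 1*163))/(475*(7 + 163)))) + 207007/60654 = 194698/(((½)*(1/475)*(7 + 475 + 2*475*(475 - 163))/170)) + 207007*(1/60654) = 194698/(((½)*(1/475)*(1/170)*(7 + 475 + 2*475*312))) + 207007/60654 = 194698/(((½)*(1/475)*(1/170)*(7 + 475 + 296400))) + 207007/60654 = 194698/(((½)*(1/475)*(1/170)*296882)) + 207007/60654 = 194698/(148441/80750) + 207007/60654 = 194698*(80750/148441) + 207007/60654 = 15721863500/148441 + 207007/60654 = 953624637055087/9003540414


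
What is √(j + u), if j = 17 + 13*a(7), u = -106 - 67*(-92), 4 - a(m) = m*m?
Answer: 3*√610 ≈ 74.094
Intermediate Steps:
a(m) = 4 - m² (a(m) = 4 - m*m = 4 - m²)
u = 6058 (u = -106 + 6164 = 6058)
j = -568 (j = 17 + 13*(4 - 1*7²) = 17 + 13*(4 - 1*49) = 17 + 13*(4 - 49) = 17 + 13*(-45) = 17 - 585 = -568)
√(j + u) = √(-568 + 6058) = √5490 = 3*√610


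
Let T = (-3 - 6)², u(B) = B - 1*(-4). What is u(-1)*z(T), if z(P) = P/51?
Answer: 81/17 ≈ 4.7647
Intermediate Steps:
u(B) = 4 + B (u(B) = B + 4 = 4 + B)
T = 81 (T = (-9)² = 81)
z(P) = P/51 (z(P) = P*(1/51) = P/51)
u(-1)*z(T) = (4 - 1)*((1/51)*81) = 3*(27/17) = 81/17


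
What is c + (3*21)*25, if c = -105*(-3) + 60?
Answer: 1950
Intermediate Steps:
c = 375 (c = 315 + 60 = 375)
c + (3*21)*25 = 375 + (3*21)*25 = 375 + 63*25 = 375 + 1575 = 1950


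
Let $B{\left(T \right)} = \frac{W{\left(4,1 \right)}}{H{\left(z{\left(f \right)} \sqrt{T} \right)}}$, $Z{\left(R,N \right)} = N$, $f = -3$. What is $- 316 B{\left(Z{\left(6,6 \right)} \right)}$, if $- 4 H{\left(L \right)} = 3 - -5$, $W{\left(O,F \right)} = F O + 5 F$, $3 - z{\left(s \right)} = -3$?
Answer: $1422$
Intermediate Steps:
$z{\left(s \right)} = 6$ ($z{\left(s \right)} = 3 - -3 = 3 + 3 = 6$)
$W{\left(O,F \right)} = 5 F + F O$
$H{\left(L \right)} = -2$ ($H{\left(L \right)} = - \frac{3 - -5}{4} = - \frac{3 + 5}{4} = \left(- \frac{1}{4}\right) 8 = -2$)
$B{\left(T \right)} = - \frac{9}{2}$ ($B{\left(T \right)} = \frac{1 \left(5 + 4\right)}{-2} = 1 \cdot 9 \left(- \frac{1}{2}\right) = 9 \left(- \frac{1}{2}\right) = - \frac{9}{2}$)
$- 316 B{\left(Z{\left(6,6 \right)} \right)} = \left(-316\right) \left(- \frac{9}{2}\right) = 1422$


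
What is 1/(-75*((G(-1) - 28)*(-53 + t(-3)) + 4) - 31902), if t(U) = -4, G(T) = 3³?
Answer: -1/36477 ≈ -2.7415e-5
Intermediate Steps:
G(T) = 27
1/(-75*((G(-1) - 28)*(-53 + t(-3)) + 4) - 31902) = 1/(-75*((27 - 28)*(-53 - 4) + 4) - 31902) = 1/(-75*(-1*(-57) + 4) - 31902) = 1/(-75*(57 + 4) - 31902) = 1/(-75*61 - 31902) = 1/(-4575 - 31902) = 1/(-36477) = -1/36477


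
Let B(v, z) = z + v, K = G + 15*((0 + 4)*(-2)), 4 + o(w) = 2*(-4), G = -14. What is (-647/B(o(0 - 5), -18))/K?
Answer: -647/4020 ≈ -0.16095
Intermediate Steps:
o(w) = -12 (o(w) = -4 + 2*(-4) = -4 - 8 = -12)
K = -134 (K = -14 + 15*((0 + 4)*(-2)) = -14 + 15*(4*(-2)) = -14 + 15*(-8) = -14 - 120 = -134)
B(v, z) = v + z
(-647/B(o(0 - 5), -18))/K = -647/(-12 - 18)/(-134) = -647/(-30)*(-1/134) = -647*(-1/30)*(-1/134) = (647/30)*(-1/134) = -647/4020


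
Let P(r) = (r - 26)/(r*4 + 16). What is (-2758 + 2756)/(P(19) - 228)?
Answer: 184/20983 ≈ 0.0087690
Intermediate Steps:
P(r) = (-26 + r)/(16 + 4*r) (P(r) = (-26 + r)/(4*r + 16) = (-26 + r)/(16 + 4*r))
(-2758 + 2756)/(P(19) - 228) = (-2758 + 2756)/((-26 + 19)/(4*(4 + 19)) - 228) = -2/((¼)*(-7)/23 - 228) = -2/((¼)*(1/23)*(-7) - 228) = -2/(-7/92 - 228) = -2/(-20983/92) = -2*(-92/20983) = 184/20983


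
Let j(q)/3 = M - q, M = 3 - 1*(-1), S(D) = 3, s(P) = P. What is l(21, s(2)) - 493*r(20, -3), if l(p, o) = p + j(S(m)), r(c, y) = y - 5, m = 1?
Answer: 3968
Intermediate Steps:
r(c, y) = -5 + y
M = 4 (M = 3 + 1 = 4)
j(q) = 12 - 3*q (j(q) = 3*(4 - q) = 12 - 3*q)
l(p, o) = 3 + p (l(p, o) = p + (12 - 3*3) = p + (12 - 9) = p + 3 = 3 + p)
l(21, s(2)) - 493*r(20, -3) = (3 + 21) - 493*(-5 - 3) = 24 - 493*(-8) = 24 + 3944 = 3968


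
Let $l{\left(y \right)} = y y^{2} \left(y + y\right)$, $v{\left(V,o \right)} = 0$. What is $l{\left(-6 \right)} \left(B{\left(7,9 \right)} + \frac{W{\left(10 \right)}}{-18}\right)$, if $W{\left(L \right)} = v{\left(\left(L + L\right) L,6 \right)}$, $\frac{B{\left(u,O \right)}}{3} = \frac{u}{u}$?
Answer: $7776$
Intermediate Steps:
$B{\left(u,O \right)} = 3$ ($B{\left(u,O \right)} = 3 \frac{u}{u} = 3 \cdot 1 = 3$)
$W{\left(L \right)} = 0$
$l{\left(y \right)} = 2 y^{4}$ ($l{\left(y \right)} = y^{3} \cdot 2 y = 2 y^{4}$)
$l{\left(-6 \right)} \left(B{\left(7,9 \right)} + \frac{W{\left(10 \right)}}{-18}\right) = 2 \left(-6\right)^{4} \left(3 + \frac{0}{-18}\right) = 2 \cdot 1296 \left(3 + 0 \left(- \frac{1}{18}\right)\right) = 2592 \left(3 + 0\right) = 2592 \cdot 3 = 7776$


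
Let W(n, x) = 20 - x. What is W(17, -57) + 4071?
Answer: 4148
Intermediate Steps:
W(17, -57) + 4071 = (20 - 1*(-57)) + 4071 = (20 + 57) + 4071 = 77 + 4071 = 4148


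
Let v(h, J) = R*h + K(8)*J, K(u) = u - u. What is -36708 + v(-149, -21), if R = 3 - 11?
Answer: -35516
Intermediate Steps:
K(u) = 0
R = -8
v(h, J) = -8*h (v(h, J) = -8*h + 0*J = -8*h + 0 = -8*h)
-36708 + v(-149, -21) = -36708 - 8*(-149) = -36708 + 1192 = -35516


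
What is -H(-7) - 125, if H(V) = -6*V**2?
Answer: 169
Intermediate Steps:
-H(-7) - 125 = -(-6)*(-7)**2 - 125 = -(-6)*49 - 125 = -1*(-294) - 125 = 294 - 125 = 169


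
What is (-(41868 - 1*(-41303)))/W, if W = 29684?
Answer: -83171/29684 ≈ -2.8019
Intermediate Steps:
(-(41868 - 1*(-41303)))/W = -(41868 - 1*(-41303))/29684 = -(41868 + 41303)*(1/29684) = -1*83171*(1/29684) = -83171*1/29684 = -83171/29684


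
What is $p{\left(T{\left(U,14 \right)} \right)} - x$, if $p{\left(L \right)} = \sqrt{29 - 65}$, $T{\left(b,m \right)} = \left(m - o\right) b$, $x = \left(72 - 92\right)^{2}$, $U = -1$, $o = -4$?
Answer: $-400 + 6 i \approx -400.0 + 6.0 i$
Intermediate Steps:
$x = 400$ ($x = \left(-20\right)^{2} = 400$)
$T{\left(b,m \right)} = b \left(4 + m\right)$ ($T{\left(b,m \right)} = \left(m - -4\right) b = \left(m + 4\right) b = \left(4 + m\right) b = b \left(4 + m\right)$)
$p{\left(L \right)} = 6 i$ ($p{\left(L \right)} = \sqrt{-36} = 6 i$)
$p{\left(T{\left(U,14 \right)} \right)} - x = 6 i - 400 = -400 + 6 i$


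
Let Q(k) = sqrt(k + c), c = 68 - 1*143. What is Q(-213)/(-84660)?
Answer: -I*sqrt(2)/7055 ≈ -0.00020046*I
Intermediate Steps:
c = -75 (c = 68 - 143 = -75)
Q(k) = sqrt(-75 + k) (Q(k) = sqrt(k - 75) = sqrt(-75 + k))
Q(-213)/(-84660) = sqrt(-75 - 213)/(-84660) = sqrt(-288)*(-1/84660) = (12*I*sqrt(2))*(-1/84660) = -I*sqrt(2)/7055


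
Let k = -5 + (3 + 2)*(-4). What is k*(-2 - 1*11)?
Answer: 325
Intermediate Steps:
k = -25 (k = -5 + 5*(-4) = -5 - 20 = -25)
k*(-2 - 1*11) = -25*(-2 - 1*11) = -25*(-2 - 11) = -25*(-13) = 325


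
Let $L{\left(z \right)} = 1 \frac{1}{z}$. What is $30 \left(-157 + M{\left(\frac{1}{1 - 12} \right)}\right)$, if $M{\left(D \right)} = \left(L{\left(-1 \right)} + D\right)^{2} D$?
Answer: $- \frac{6273330}{1331} \approx -4713.2$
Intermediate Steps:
$L{\left(z \right)} = \frac{1}{z}$
$M{\left(D \right)} = D \left(-1 + D\right)^{2}$ ($M{\left(D \right)} = \left(\frac{1}{-1} + D\right)^{2} D = \left(-1 + D\right)^{2} D = D \left(-1 + D\right)^{2}$)
$30 \left(-157 + M{\left(\frac{1}{1 - 12} \right)}\right) = 30 \left(-157 + \frac{\left(-1 + \frac{1}{1 - 12}\right)^{2}}{1 - 12}\right) = 30 \left(-157 + \frac{\left(-1 + \frac{1}{-11}\right)^{2}}{-11}\right) = 30 \left(-157 - \frac{\left(-1 - \frac{1}{11}\right)^{2}}{11}\right) = 30 \left(-157 - \frac{\left(- \frac{12}{11}\right)^{2}}{11}\right) = 30 \left(-157 - \frac{144}{1331}\right) = 30 \left(- \frac{209111}{1331}\right) = - \frac{6273330}{1331}$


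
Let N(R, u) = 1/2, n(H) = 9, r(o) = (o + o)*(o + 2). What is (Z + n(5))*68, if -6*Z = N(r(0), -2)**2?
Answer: 3655/6 ≈ 609.17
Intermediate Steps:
r(o) = 2*o*(2 + o) (r(o) = (2*o)*(2 + o) = 2*o*(2 + o))
N(R, u) = 1/2
Z = -1/24 (Z = -(1/2)**2/6 = -1/6*1/4 = -1/24 ≈ -0.041667)
(Z + n(5))*68 = (-1/24 + 9)*68 = (215/24)*68 = 3655/6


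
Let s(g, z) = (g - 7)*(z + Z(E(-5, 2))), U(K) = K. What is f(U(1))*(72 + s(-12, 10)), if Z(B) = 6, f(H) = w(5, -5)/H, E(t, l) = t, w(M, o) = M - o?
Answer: -2320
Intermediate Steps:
f(H) = 10/H (f(H) = (5 - 1*(-5))/H = (5 + 5)/H = 10/H)
s(g, z) = (-7 + g)*(6 + z) (s(g, z) = (g - 7)*(z + 6) = (-7 + g)*(6 + z))
f(U(1))*(72 + s(-12, 10)) = (10/1)*(72 + (-42 - 7*10 + 6*(-12) - 12*10)) = (10*1)*(72 + (-42 - 70 - 72 - 120)) = 10*(72 - 304) = 10*(-232) = -2320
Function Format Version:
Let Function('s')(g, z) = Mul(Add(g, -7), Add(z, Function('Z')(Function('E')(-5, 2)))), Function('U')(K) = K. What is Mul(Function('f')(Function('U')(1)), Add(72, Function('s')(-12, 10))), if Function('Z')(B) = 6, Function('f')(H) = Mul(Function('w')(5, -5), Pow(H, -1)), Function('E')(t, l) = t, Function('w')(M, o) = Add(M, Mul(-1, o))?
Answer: -2320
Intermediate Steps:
Function('f')(H) = Mul(10, Pow(H, -1)) (Function('f')(H) = Mul(Add(5, Mul(-1, -5)), Pow(H, -1)) = Mul(Add(5, 5), Pow(H, -1)) = Mul(10, Pow(H, -1)))
Function('s')(g, z) = Mul(Add(-7, g), Add(6, z)) (Function('s')(g, z) = Mul(Add(g, -7), Add(z, 6)) = Mul(Add(-7, g), Add(6, z)))
Mul(Function('f')(Function('U')(1)), Add(72, Function('s')(-12, 10))) = Mul(Mul(10, Pow(1, -1)), Add(72, Add(-42, Mul(-7, 10), Mul(6, -12), Mul(-12, 10)))) = Mul(Mul(10, 1), Add(72, Add(-42, -70, -72, -120))) = Mul(10, Add(72, -304)) = Mul(10, -232) = -2320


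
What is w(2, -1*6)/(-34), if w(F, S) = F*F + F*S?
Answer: 4/17 ≈ 0.23529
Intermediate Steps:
w(F, S) = F² + F*S
w(2, -1*6)/(-34) = (2*(2 - 1*6))/(-34) = (2*(2 - 6))*(-1/34) = (2*(-4))*(-1/34) = -8*(-1/34) = 4/17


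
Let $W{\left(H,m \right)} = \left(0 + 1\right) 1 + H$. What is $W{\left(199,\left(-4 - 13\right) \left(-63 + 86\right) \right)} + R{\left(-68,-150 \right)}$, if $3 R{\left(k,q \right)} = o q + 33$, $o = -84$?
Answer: $4411$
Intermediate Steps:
$R{\left(k,q \right)} = 11 - 28 q$ ($R{\left(k,q \right)} = \frac{- 84 q + 33}{3} = \frac{33 - 84 q}{3} = 11 - 28 q$)
$W{\left(H,m \right)} = 1 + H$ ($W{\left(H,m \right)} = 1 \cdot 1 + H = 1 + H$)
$W{\left(199,\left(-4 - 13\right) \left(-63 + 86\right) \right)} + R{\left(-68,-150 \right)} = \left(1 + 199\right) + \left(11 - -4200\right) = 200 + \left(11 + 4200\right) = 200 + 4211 = 4411$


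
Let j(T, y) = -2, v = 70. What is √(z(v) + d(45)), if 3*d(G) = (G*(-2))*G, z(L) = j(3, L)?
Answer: 26*I*√2 ≈ 36.77*I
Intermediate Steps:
z(L) = -2
d(G) = -2*G²/3 (d(G) = ((G*(-2))*G)/3 = ((-2*G)*G)/3 = (-2*G²)/3 = -2*G²/3)
√(z(v) + d(45)) = √(-2 - ⅔*45²) = √(-2 - ⅔*2025) = √(-2 - 1350) = √(-1352) = 26*I*√2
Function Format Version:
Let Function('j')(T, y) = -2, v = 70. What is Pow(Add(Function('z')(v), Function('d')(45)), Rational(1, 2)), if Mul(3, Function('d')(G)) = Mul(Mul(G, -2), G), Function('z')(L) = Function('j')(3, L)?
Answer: Mul(26, I, Pow(2, Rational(1, 2))) ≈ Mul(36.770, I)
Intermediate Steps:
Function('z')(L) = -2
Function('d')(G) = Mul(Rational(-2, 3), Pow(G, 2)) (Function('d')(G) = Mul(Rational(1, 3), Mul(Mul(G, -2), G)) = Mul(Rational(1, 3), Mul(Mul(-2, G), G)) = Mul(Rational(1, 3), Mul(-2, Pow(G, 2))) = Mul(Rational(-2, 3), Pow(G, 2)))
Pow(Add(Function('z')(v), Function('d')(45)), Rational(1, 2)) = Pow(Add(-2, Mul(Rational(-2, 3), Pow(45, 2))), Rational(1, 2)) = Pow(Add(-2, Mul(Rational(-2, 3), 2025)), Rational(1, 2)) = Pow(Add(-2, -1350), Rational(1, 2)) = Pow(-1352, Rational(1, 2)) = Mul(26, I, Pow(2, Rational(1, 2)))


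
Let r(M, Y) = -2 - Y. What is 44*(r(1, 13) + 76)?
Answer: 2684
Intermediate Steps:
44*(r(1, 13) + 76) = 44*((-2 - 1*13) + 76) = 44*((-2 - 13) + 76) = 44*(-15 + 76) = 44*61 = 2684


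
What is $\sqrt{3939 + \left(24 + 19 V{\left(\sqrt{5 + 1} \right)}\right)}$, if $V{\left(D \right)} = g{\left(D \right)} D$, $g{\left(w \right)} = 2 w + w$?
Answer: $\sqrt{4305} \approx 65.613$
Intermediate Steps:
$g{\left(w \right)} = 3 w$
$V{\left(D \right)} = 3 D^{2}$ ($V{\left(D \right)} = 3 D D = 3 D^{2}$)
$\sqrt{3939 + \left(24 + 19 V{\left(\sqrt{5 + 1} \right)}\right)} = \sqrt{3939 + \left(24 + 19 \cdot 3 \left(\sqrt{5 + 1}\right)^{2}\right)} = \sqrt{3939 + \left(24 + 19 \cdot 3 \left(\sqrt{6}\right)^{2}\right)} = \sqrt{3939 + \left(24 + 19 \cdot 3 \cdot 6\right)} = \sqrt{3939 + \left(24 + 19 \cdot 18\right)} = \sqrt{3939 + \left(24 + 342\right)} = \sqrt{3939 + 366} = \sqrt{4305}$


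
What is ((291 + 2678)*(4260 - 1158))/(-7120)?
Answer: -4604919/3560 ≈ -1293.5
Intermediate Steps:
((291 + 2678)*(4260 - 1158))/(-7120) = (2969*3102)*(-1/7120) = 9209838*(-1/7120) = -4604919/3560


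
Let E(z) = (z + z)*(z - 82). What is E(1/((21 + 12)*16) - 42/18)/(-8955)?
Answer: -54812737/1248255360 ≈ -0.043911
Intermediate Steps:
E(z) = 2*z*(-82 + z) (E(z) = (2*z)*(-82 + z) = 2*z*(-82 + z))
E(1/((21 + 12)*16) - 42/18)/(-8955) = (2*(1/((21 + 12)*16) - 42/18)*(-82 + (1/((21 + 12)*16) - 42/18)))/(-8955) = (2*((1/16)/33 - 42*1/18)*(-82 + ((1/16)/33 - 42*1/18)))*(-1/8955) = (2*((1/33)*(1/16) - 7/3)*(-82 + ((1/33)*(1/16) - 7/3)))*(-1/8955) = (2*(1/528 - 7/3)*(-82 + (1/528 - 7/3)))*(-1/8955) = (2*(-1231/528)*(-82 - 1231/528))*(-1/8955) = (2*(-1231/528)*(-44527/528))*(-1/8955) = (54812737/139392)*(-1/8955) = -54812737/1248255360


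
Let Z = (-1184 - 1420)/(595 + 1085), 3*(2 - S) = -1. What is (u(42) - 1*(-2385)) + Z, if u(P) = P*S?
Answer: 49629/20 ≈ 2481.4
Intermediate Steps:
S = 7/3 (S = 2 - 1/3*(-1) = 2 + 1/3 = 7/3 ≈ 2.3333)
u(P) = 7*P/3 (u(P) = P*(7/3) = 7*P/3)
Z = -31/20 (Z = -2604/1680 = -2604*1/1680 = -31/20 ≈ -1.5500)
(u(42) - 1*(-2385)) + Z = ((7/3)*42 - 1*(-2385)) - 31/20 = (98 + 2385) - 31/20 = 2483 - 31/20 = 49629/20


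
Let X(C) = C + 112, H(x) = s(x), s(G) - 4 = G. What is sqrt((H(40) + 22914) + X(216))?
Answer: sqrt(23286) ≈ 152.60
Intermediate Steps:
s(G) = 4 + G
H(x) = 4 + x
X(C) = 112 + C
sqrt((H(40) + 22914) + X(216)) = sqrt(((4 + 40) + 22914) + (112 + 216)) = sqrt((44 + 22914) + 328) = sqrt(22958 + 328) = sqrt(23286)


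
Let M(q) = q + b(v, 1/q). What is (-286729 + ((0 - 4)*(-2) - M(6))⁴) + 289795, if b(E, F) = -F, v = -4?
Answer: 4002097/1296 ≈ 3088.0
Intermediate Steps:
M(q) = q - 1/q
(-286729 + ((0 - 4)*(-2) - M(6))⁴) + 289795 = (-286729 + ((0 - 4)*(-2) - (6 - 1/6))⁴) + 289795 = (-286729 + (-4*(-2) - (6 - 1*⅙))⁴) + 289795 = (-286729 + (8 - (6 - ⅙))⁴) + 289795 = (-286729 + (8 - 1*35/6)⁴) + 289795 = (-286729 + (8 - 35/6)⁴) + 289795 = (-286729 + (13/6)⁴) + 289795 = (-286729 + 28561/1296) + 289795 = -371572223/1296 + 289795 = 4002097/1296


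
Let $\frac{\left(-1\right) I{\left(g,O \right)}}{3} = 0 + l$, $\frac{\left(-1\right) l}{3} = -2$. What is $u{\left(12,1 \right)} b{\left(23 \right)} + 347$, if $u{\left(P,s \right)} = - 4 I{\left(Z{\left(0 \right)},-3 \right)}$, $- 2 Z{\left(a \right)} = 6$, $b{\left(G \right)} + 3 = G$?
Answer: $1787$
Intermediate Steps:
$l = 6$ ($l = \left(-3\right) \left(-2\right) = 6$)
$b{\left(G \right)} = -3 + G$
$Z{\left(a \right)} = -3$ ($Z{\left(a \right)} = \left(- \frac{1}{2}\right) 6 = -3$)
$I{\left(g,O \right)} = -18$ ($I{\left(g,O \right)} = - 3 \left(0 + 6\right) = \left(-3\right) 6 = -18$)
$u{\left(P,s \right)} = 72$ ($u{\left(P,s \right)} = \left(-4\right) \left(-18\right) = 72$)
$u{\left(12,1 \right)} b{\left(23 \right)} + 347 = 72 \left(-3 + 23\right) + 347 = 72 \cdot 20 + 347 = 1440 + 347 = 1787$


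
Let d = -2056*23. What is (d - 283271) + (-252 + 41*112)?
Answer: -326219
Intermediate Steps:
d = -47288
(d - 283271) + (-252 + 41*112) = (-47288 - 283271) + (-252 + 41*112) = -330559 + (-252 + 4592) = -330559 + 4340 = -326219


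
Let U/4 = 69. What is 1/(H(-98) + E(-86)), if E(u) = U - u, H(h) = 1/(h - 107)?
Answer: 205/74209 ≈ 0.0027625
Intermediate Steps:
U = 276 (U = 4*69 = 276)
H(h) = 1/(-107 + h)
E(u) = 276 - u
1/(H(-98) + E(-86)) = 1/(1/(-107 - 98) + (276 - 1*(-86))) = 1/(1/(-205) + (276 + 86)) = 1/(-1/205 + 362) = 1/(74209/205) = 205/74209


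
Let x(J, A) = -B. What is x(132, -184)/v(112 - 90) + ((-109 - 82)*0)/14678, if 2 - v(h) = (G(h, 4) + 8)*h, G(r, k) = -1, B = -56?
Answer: -7/19 ≈ -0.36842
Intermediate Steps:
x(J, A) = 56 (x(J, A) = -1*(-56) = 56)
v(h) = 2 - 7*h (v(h) = 2 - (-1 + 8)*h = 2 - 7*h)
x(132, -184)/v(112 - 90) + ((-109 - 82)*0)/14678 = 56/(2 - 7*(112 - 90)) + ((-109 - 82)*0)/14678 = 56/(2 - 7*22) - 191*0*(1/14678) = 56/(2 - 154) + 0*(1/14678) = 56/(-152) + 0 = 56*(-1/152) + 0 = -7/19 + 0 = -7/19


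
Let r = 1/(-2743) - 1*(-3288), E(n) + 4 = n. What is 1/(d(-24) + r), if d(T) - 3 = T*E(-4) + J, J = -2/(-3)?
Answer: 8229/28667090 ≈ 0.00028705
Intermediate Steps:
E(n) = -4 + n
J = ⅔ (J = -2*(-⅓) = ⅔ ≈ 0.66667)
r = 9018983/2743 (r = -1/2743 + 3288 = 9018983/2743 ≈ 3288.0)
d(T) = 11/3 - 8*T (d(T) = 3 + (T*(-4 - 4) + ⅔) = 3 + (T*(-8) + ⅔) = 3 + (-8*T + ⅔) = 3 + (⅔ - 8*T) = 11/3 - 8*T)
1/(d(-24) + r) = 1/((11/3 - 8*(-24)) + 9018983/2743) = 1/((11/3 + 192) + 9018983/2743) = 1/(587/3 + 9018983/2743) = 1/(28667090/8229) = 8229/28667090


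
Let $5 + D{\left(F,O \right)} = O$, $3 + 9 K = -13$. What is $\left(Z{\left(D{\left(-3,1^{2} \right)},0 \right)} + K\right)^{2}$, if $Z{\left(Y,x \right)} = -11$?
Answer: $\frac{13225}{81} \approx 163.27$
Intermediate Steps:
$K = - \frac{16}{9}$ ($K = - \frac{1}{3} + \frac{1}{9} \left(-13\right) = - \frac{1}{3} - \frac{13}{9} = - \frac{16}{9} \approx -1.7778$)
$D{\left(F,O \right)} = -5 + O$
$\left(Z{\left(D{\left(-3,1^{2} \right)},0 \right)} + K\right)^{2} = \left(-11 - \frac{16}{9}\right)^{2} = \left(- \frac{115}{9}\right)^{2} = \frac{13225}{81}$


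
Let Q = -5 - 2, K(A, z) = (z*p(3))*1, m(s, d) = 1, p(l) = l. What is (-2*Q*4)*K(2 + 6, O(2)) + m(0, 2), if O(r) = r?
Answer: 337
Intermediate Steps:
K(A, z) = 3*z (K(A, z) = (z*3)*1 = (3*z)*1 = 3*z)
Q = -7
(-2*Q*4)*K(2 + 6, O(2)) + m(0, 2) = (-2*(-7)*4)*(3*2) + 1 = (14*4)*6 + 1 = 56*6 + 1 = 336 + 1 = 337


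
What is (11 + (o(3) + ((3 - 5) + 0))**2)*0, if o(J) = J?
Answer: 0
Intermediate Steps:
(11 + (o(3) + ((3 - 5) + 0))**2)*0 = (11 + (3 + ((3 - 5) + 0))**2)*0 = (11 + (3 + (-2 + 0))**2)*0 = (11 + (3 - 2)**2)*0 = (11 + 1**2)*0 = (11 + 1)*0 = 12*0 = 0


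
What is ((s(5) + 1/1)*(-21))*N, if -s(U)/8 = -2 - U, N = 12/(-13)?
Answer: 14364/13 ≈ 1104.9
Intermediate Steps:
N = -12/13 (N = 12*(-1/13) = -12/13 ≈ -0.92308)
s(U) = 16 + 8*U (s(U) = -8*(-2 - U) = 16 + 8*U)
((s(5) + 1/1)*(-21))*N = (((16 + 8*5) + 1/1)*(-21))*(-12/13) = (((16 + 40) + 1)*(-21))*(-12/13) = ((56 + 1)*(-21))*(-12/13) = (57*(-21))*(-12/13) = -1197*(-12/13) = 14364/13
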